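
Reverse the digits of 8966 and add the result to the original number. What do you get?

15664

Reverse of 8966 is 6698.
8966 + 6698 = 15664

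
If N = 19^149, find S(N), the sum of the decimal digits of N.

802

19^149 = 34220515064869830622217395484488611573241007744001424114372615902881200722891110230544118086486017487381036249281610201765891031204487835080659598388243869981268784460056579309586416186424579
Sum of its 191 digits: 802.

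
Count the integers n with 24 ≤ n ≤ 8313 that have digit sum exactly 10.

278

The integers in [24, 8313] that have digit sum exactly 10: 28, 37, 46, 55, 64, 73, …, 8110, 8200.
278 qualify.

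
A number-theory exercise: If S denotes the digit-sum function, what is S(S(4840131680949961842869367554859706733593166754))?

9

First digit sum: 234.
2+3+4 = 9.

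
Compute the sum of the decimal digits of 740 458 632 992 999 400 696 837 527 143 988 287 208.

7+4+0+4+5+8+6+3+2+9+9+2+9+9+9+4+0+0+6+9+6+8+3+7+5+2+7+1+4+3+9+8+8+2+8+7+2+0+8 = 203

203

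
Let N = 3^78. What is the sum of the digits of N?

153

3^78 = 16423203268260658146231467800709255289
Sum of its 38 digits: 153.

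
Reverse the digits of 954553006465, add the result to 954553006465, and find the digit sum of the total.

50

Reversal of 954553006465 is 564600355459; 954553006465 + 564600355459 = 1519153361924.
Digit sum of 1519153361924: 1+5+1+9+1+5+3+3+6+1+9+2+4 = 50.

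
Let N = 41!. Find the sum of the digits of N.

144

41! = 33452526613163807108170062053440751665152000000000
Sum of its 50 digits: 144.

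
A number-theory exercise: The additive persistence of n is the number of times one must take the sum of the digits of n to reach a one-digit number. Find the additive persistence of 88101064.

3

88101064 → 28 → 10 → 1 (3 steps)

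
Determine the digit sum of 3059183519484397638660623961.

135

3+0+5+9+1+8+3+5+1+9+4+8+4+3+9+7+6+3+8+6+6+0+6+2+3+9+6+1 = 135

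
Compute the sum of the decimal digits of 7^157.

574

7^157 = 4790626166000501043489797115325203517031595975508814860261704580854832552659731463199895987808322010165920813404873082501595829775207
Sum of its 133 digits: 574.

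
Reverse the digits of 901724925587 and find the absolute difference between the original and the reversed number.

Reverse of 901724925587 is 785529427109.
|901724925587 − 785529427109| = 116195498478

116195498478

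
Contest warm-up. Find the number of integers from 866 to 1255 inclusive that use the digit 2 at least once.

116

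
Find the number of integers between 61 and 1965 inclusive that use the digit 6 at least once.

528

The integers in [61, 1965] that use the digit 6 at least once: 61, 62, 63, 64, 65, 66, …, 1964, 1965.
528 qualify.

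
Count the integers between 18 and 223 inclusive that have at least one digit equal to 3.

39

The integers in [18, 223] that have at least one digit equal to 3: 23, 30, 31, 32, 33, 34, …, 213, 223.
39 qualify.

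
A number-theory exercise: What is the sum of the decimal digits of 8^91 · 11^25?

457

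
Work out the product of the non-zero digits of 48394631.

4×8×3×9×4×6×3×1 = 62208

62208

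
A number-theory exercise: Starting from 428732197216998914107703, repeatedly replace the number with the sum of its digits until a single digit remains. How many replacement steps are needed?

2

428732197216998914107703 → 110 → 2 (2 steps)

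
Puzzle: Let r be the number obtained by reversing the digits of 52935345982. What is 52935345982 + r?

81889699907

Reverse of 52935345982 is 28954353925.
52935345982 + 28954353925 = 81889699907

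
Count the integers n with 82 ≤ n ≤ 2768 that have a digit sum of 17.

188

The integers in [82, 2768] that have a digit sum of 17: 89, 98, 179, 188, 197, 269, …, 2753, 2762.
188 qualify.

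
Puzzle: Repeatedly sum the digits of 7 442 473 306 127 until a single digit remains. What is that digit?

5

7+4+4+2+4+7+3+3+0+6+1+2+7 = 50
5+0 = 5
(Equivalently, 7 442 473 306 127 mod 9 = 5.)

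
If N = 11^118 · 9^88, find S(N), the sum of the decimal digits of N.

954

11^118 · 9^88 = 720572492841956918682597458892333278202068000473009494908577461306104387499274151517298557973938811634986492658406570046924596099513856467851639240050778671218322638221276907406798182041255805485543736585001
Sum of its 207 digits: 954.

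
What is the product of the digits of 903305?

0

9×0×3×3×0×5 = 0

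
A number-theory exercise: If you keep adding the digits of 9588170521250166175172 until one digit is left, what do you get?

8

9+5+8+8+1+7+0+5+2+1+2+5+0+1+6+6+1+7+5+1+7+2 = 89
8+9 = 17
1+7 = 8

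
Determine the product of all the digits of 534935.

5×3×4×9×3×5 = 8100

8100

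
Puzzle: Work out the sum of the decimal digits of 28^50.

28^50 = 2279825290801480196406648025754245250165892545647714123325296883871514624
Sum of its 73 digits: 316.

316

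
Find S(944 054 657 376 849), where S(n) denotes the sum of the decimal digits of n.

81

9+4+4+0+5+4+6+5+7+3+7+6+8+4+9 = 81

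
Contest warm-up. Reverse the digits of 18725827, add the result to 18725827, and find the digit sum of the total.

Reversal of 18725827 is 72852781; 18725827 + 72852781 = 91578608.
Digit sum of 91578608: 9+1+5+7+8+6+0+8 = 44.

44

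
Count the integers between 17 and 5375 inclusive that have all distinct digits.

The integers in [17, 5375] that have all distinct digits: 17, 18, 19, 20, 21, 23, …, 5372, 5374.
2946 qualify.

2946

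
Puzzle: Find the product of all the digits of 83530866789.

0

8×3×5×3×0×8×6×6×7×8×9 = 0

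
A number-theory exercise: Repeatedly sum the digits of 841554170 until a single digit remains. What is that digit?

8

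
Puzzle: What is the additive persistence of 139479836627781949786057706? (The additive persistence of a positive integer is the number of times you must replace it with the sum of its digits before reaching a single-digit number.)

3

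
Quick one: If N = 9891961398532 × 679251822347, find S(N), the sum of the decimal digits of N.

9891961398532 × 679251822347 = 6719132806539039730594604
Sum of its 25 digits: 110.

110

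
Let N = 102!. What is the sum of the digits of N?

102! = 961446671503512660926865558697259548455355905059659464369444714048531715130254590603314961882364451384985595980362059157503710042865532928000000000000000000000000
Sum of its 162 digits: 630.

630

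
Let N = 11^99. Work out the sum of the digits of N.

467

11^99 = 12527829399838427440107579247354215251149392000034969484678615956504532008683916069945559954314411495091
Sum of its 104 digits: 467.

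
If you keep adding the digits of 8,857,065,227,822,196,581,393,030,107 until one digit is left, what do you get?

1

8+8+5+7+0+6+5+2+2+7+8+2+2+1+9+6+5+8+1+3+9+3+0+3+0+1+0+7 = 118
1+1+8 = 10
1+0 = 1
(Equivalently, 8,857,065,227,822,196,581,393,030,107 mod 9 = 1.)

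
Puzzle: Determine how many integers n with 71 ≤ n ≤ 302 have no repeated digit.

172

The integers in [71, 302] that have no repeated digit: 71, 72, 73, 74, 75, 76, …, 301, 302.
172 qualify.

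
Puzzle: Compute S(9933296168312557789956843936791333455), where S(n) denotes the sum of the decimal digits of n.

9+9+3+3+2+9+6+1+6+8+3+1+2+5+5+7+7+8+9+9+5+6+8+4+3+9+3+6+7+9+1+3+3+3+4+5+5 = 196

196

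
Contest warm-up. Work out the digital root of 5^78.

1

The digital root of n equals n mod 9 (or 9 when 9 | n), so we need 5^78 mod 9.
5^78 ≡ 1 (mod 9), so the digital root is 1.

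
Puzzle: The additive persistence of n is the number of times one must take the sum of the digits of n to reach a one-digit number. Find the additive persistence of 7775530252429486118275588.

7775530252429486118275588 → 121 → 4 (2 steps)

2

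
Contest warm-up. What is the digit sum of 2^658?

2^658 = 1196016433265952743395471289404697169072810493804166494441751843412187589432751524808206008009981008223572409600860332310053179810480242818613945648997260116165130891915497295074524972252293700255744
Sum of its 199 digits: 835.

835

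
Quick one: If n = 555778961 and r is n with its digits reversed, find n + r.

725656516

Reverse of 555778961 is 169877555.
555778961 + 169877555 = 725656516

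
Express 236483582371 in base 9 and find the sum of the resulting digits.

59

236483582371 in base 9 is 747357520757.
Digit sum: 7+4+7+3+5+7+5+2+0+7+5+7 = 59.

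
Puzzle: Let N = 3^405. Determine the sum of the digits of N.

864

3^405 = 17143842234032458148128817992952155480611431755907317730377707239850686789034653000048769542655653600431653417362561486583663939716453369706677255522452067457794349333673756105763717850183384243
Sum of its 194 digits: 864.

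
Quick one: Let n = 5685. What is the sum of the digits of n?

5+6+8+5 = 24

24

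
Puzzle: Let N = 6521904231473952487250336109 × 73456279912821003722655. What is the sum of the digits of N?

6521904231473952487250336109 × 73456279912821003722655 = 479074822791762401893288812248484064778388967849395
Sum of its 51 digits: 270.

270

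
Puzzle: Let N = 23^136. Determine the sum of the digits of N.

23^136 = 156669947679843222005697106865278311374794448666220125137749904222048133081691751003283531011283286691953726797785687497050779232794624603289812341888715246428187818249372706841397572161
Sum of its 186 digits: 850.

850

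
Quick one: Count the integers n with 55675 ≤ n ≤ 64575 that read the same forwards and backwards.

The integers in [55675, 64575] that read the same forwards and backwards: 55755, 55855, 55955, 56065, 56165, 56265, …, 64446, 64546.
89 qualify.

89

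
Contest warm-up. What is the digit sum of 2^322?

439

2^322 = 8543948143683640329580086824678208458410818089426611079788166431288878903122562200091848347746304
Sum of its 97 digits: 439.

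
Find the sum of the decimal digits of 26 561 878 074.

2+6+5+6+1+8+7+8+0+7+4 = 54

54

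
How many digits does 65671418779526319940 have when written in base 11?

20

65671418779526319940 in base 11 is 108A22409585A2735964, which has 20 digits.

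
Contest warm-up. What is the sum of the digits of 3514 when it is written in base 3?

8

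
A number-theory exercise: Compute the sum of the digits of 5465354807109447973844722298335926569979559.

229

5+4+6+5+3+5+4+8+0+7+1+0+9+4+4+7+9+7+3+8+4+4+7+2+2+2+9+8+3+3+5+9+2+6+5+6+9+9+7+9+5+5+9 = 229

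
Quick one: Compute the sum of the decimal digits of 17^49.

305

17^49 = 1958831807773342257691221904789587637189069813834520650586897
Sum of its 61 digits: 305.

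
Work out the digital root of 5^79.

5

The digital root of n equals n mod 9 (or 9 when 9 | n), so we need 5^79 mod 9.
5^79 ≡ 5 (mod 9), so the digital root is 5.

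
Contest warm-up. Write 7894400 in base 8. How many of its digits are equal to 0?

3

7894400 in base 8 is 36072600.
The digit 0 appears 3 times.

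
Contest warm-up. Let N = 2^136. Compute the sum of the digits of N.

178

2^136 = 87112285931760246646623899502532662132736
Sum of its 41 digits: 178.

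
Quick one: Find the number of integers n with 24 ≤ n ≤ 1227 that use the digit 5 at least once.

The integers in [24, 1227] that use the digit 5 at least once: 25, 35, 45, 50, 51, 52, …, 1215, 1225.
310 qualify.

310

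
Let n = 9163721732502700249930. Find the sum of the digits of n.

9+1+6+3+7+2+1+7+3+2+5+0+2+7+0+0+2+4+9+9+3+0 = 82

82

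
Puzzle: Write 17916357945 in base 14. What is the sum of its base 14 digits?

70

17916357945 in base 14 is C1D696D73.
Digit sum: 12+1+13+6+9+6+13+7+3 = 70.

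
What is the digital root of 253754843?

5

2+5+3+7+5+4+8+4+3 = 41
4+1 = 5
(Equivalently, 253754843 mod 9 = 5.)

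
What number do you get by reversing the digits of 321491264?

Reversing 321491264 gives 462194123.

462194123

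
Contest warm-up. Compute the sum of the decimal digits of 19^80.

433

19^80 = 1996586251464506635890620712520167111140046472389308873127642730263440424876828325289993051785145582401
Sum of its 103 digits: 433.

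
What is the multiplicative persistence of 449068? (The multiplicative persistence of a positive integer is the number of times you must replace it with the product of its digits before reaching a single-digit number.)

1

449068 → 0 (1 step)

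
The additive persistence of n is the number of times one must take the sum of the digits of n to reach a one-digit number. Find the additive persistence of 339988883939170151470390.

339988883939170151470390 → 118 → 10 → 1 (3 steps)

3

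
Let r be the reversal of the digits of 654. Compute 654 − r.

Reverse of 654 is 456.
654 − 456 = 198

198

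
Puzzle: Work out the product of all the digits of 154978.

1×5×4×9×7×8 = 10080

10080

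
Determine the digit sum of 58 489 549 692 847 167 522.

111

5+8+4+8+9+5+4+9+6+9+2+8+4+7+1+6+7+5+2+2 = 111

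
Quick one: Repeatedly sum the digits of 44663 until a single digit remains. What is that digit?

4+4+6+6+3 = 23
2+3 = 5

5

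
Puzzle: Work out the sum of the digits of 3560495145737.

59

3+5+6+0+4+9+5+1+4+5+7+3+7 = 59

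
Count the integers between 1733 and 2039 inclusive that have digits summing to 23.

The integers in [1733, 2039] that have digits summing to 23: 1769, 1778, 1787, 1796, 1859, 1868, …, 1985, 1994.
15 qualify.

15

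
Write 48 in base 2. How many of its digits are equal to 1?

2

48 in base 2 is 110000.
The digit 1 appears 2 times.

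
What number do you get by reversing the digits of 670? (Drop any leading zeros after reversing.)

76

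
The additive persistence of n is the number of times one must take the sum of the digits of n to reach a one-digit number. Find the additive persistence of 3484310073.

3484310073 → 33 → 6 (2 steps)

2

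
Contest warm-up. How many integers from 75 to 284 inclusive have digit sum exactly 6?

The integers in [75, 284] that have digit sum exactly 6: 105, 114, 123, 132, 141, 150, …, 231, 240.
11 qualify.

11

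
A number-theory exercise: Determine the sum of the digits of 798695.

44

7+9+8+6+9+5 = 44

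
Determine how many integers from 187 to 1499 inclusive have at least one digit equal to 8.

The integers in [187, 1499] that have at least one digit equal to 8: 187, 188, 189, 198, 208, 218, …, 1489, 1498.
332 qualify.

332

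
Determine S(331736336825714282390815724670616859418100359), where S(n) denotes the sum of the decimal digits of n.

192

3+3+1+7+3+6+3+3+6+8+2+5+7+1+4+2+8+2+3+9+0+8+1+5+7+2+4+6+7+0+6+1+6+8+5+9+4+1+8+1+0+0+3+5+9 = 192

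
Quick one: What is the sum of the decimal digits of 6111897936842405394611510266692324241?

151

6+1+1+1+8+9+7+9+3+6+8+4+2+4+0+5+3+9+4+6+1+1+5+1+0+2+6+6+6+9+2+3+2+4+2+4+1 = 151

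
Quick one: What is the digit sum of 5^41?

5^41 = 45474735088646411895751953125
Sum of its 29 digits: 137.

137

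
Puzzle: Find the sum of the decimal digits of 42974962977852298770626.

4+2+9+7+4+9+6+2+9+7+7+8+5+2+2+9+8+7+7+0+6+2+6 = 128

128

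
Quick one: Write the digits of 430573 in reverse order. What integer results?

375034

Reversing 430573 gives 375034.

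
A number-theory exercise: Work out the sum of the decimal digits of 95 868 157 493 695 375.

100

9+5+8+6+8+1+5+7+4+9+3+6+9+5+3+7+5 = 100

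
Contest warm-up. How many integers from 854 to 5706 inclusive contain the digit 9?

1331

The integers in [854, 5706] that contain the digit 9: 859, 869, 879, 889, 890, 891, …, 5698, 5699.
1331 qualify.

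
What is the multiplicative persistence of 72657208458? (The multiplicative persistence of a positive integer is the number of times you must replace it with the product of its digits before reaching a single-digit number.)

1

72657208458 → 0 (1 step)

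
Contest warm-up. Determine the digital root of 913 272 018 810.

9+1+3+2+7+2+0+1+8+8+1+0 = 42
4+2 = 6

6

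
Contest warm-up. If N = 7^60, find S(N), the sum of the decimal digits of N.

7^60 = 508021860739623365322188197652216501772434524836001
Sum of its 51 digits: 199.

199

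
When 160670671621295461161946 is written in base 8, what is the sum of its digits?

160670671621295461161946 in base 8 is 42013745746635667721155732.
Digit sum: 4+2+0+1+3+7+4+5+7+4+6+6+3+5+6+6+7+7+2+1+1+5+5+7+3+2 = 109.

109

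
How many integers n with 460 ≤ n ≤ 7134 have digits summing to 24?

The integers in [460, 7134] that have digits summing to 24: 699, 789, 798, 879, 888, 897, …, 7089, 7098.
212 qualify.

212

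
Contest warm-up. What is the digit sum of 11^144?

11^144 = 913159544478677256624792705263592122009444942015559716843942339189187563690434190835105465650390274235355052140570781540248753424967119145326441935041
Sum of its 150 digits: 640.

640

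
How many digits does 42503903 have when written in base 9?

8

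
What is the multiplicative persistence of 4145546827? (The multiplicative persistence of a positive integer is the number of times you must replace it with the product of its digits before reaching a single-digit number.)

4145546827 → 1075200 → 0 (2 steps)

2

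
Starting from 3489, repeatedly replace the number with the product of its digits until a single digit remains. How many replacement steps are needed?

4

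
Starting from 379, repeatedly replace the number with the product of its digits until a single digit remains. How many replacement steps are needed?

4

379 → 189 → 72 → 14 → 4 (4 steps)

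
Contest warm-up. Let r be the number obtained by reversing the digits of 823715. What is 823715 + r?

Reverse of 823715 is 517328.
823715 + 517328 = 1341043

1341043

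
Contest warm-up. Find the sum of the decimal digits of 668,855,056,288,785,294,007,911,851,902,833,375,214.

181

6+6+8+8+5+5+0+5+6+2+8+8+7+8+5+2+9+4+0+0+7+9+1+1+8+5+1+9+0+2+8+3+3+3+7+5+2+1+4 = 181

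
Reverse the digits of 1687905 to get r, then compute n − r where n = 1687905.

-3409956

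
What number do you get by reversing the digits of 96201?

10269

Reversing 96201 gives 10269.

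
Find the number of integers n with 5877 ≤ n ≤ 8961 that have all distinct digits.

The integers in [5877, 8961] that have all distinct digits: 5879, 5890, 5891, 5892, 5893, 5894, …, 8960, 8961.
1564 qualify.

1564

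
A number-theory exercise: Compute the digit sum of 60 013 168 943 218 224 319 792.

91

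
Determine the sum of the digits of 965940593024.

9+6+5+9+4+0+5+9+3+0+2+4 = 56

56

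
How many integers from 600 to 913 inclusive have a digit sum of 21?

15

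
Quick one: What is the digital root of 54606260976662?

2

5+4+6+0+6+2+6+0+9+7+6+6+6+2 = 65
6+5 = 11
1+1 = 2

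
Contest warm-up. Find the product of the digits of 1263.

36

1×2×6×3 = 36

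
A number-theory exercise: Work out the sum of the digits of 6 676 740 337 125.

57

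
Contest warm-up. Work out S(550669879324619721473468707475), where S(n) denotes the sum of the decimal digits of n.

152

5+5+0+6+6+9+8+7+9+3+2+4+6+1+9+7+2+1+4+7+3+4+6+8+7+0+7+4+7+5 = 152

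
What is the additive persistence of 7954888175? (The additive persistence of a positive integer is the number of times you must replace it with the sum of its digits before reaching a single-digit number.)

7954888175 → 62 → 8 (2 steps)

2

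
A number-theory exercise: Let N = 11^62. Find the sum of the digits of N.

283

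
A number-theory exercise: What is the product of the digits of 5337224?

5040

5×3×3×7×2×2×4 = 5040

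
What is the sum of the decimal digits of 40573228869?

54

4+0+5+7+3+2+2+8+8+6+9 = 54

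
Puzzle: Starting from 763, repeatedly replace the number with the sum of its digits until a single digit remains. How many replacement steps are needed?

763 → 16 → 7 (2 steps)

2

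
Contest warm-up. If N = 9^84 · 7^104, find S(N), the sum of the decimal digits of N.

693

9^84 · 7^104 = 1113183997114438295817943710773834376721257708108137393130046921997625118213144270167618762900087059176664227200488323806350331201002737739997278608072959300252537160161
Sum of its 169 digits: 693.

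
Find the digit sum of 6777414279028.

64

6+7+7+7+4+1+4+2+7+9+0+2+8 = 64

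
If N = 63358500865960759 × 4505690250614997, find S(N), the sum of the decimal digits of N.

153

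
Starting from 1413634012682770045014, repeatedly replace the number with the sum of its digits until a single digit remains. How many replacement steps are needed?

1413634012682770045014 → 69 → 15 → 6 (3 steps)

3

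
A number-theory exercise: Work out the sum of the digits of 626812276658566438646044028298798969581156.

218

6+2+6+8+1+2+2+7+6+6+5+8+5+6+6+4+3+8+6+4+6+0+4+4+0+2+8+2+9+8+7+9+8+9+6+9+5+8+1+1+5+6 = 218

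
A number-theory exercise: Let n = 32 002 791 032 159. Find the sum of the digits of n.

44

3+2+0+0+2+7+9+1+0+3+2+1+5+9 = 44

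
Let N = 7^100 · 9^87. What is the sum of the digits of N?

846

7^100 · 9^87 = 337988810452488762037184908435703981936608441987018808659643567736888259549097114932192452375744883856638159778907117057404994354656807918558107499077545743391961511769
Sum of its 168 digits: 846.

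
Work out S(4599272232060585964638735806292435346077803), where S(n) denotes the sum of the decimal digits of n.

197

4+5+9+9+2+7+2+2+3+2+0+6+0+5+8+5+9+6+4+6+3+8+7+3+5+8+0+6+2+9+2+4+3+5+3+4+6+0+7+7+8+0+3 = 197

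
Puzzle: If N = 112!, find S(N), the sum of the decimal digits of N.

112! = 197450685722107402353682037275992488341277868034975337796656295094902858969771811440894224355027779366597957338237853638272334919686385621811850780464277094400000000000000000000000000
Sum of its 183 digits: 765.

765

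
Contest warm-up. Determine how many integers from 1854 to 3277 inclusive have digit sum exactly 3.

The integers in [1854, 3277] that have digit sum exactly 3: 2001, 2010, 2100, 3000.
4 qualify.

4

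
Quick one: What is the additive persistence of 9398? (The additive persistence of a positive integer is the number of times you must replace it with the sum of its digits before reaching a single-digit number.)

3

9398 → 29 → 11 → 2 (3 steps)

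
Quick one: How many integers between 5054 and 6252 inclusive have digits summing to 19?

The integers in [5054, 6252] that have digits summing to 19: 5059, 5068, 5077, 5086, 5095, 5149, …, 6238, 6247.
91 qualify.

91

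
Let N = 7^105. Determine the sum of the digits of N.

397

7^105 = 54361846697263307560529495055267343940077014163990039113495978834700158362117849904436807
Sum of its 89 digits: 397.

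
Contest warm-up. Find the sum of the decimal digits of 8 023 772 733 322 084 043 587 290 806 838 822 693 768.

8+0+2+3+7+7+2+7+3+3+3+2+2+0+8+4+0+4+3+5+8+7+2+9+0+8+0+6+8+3+8+8+2+2+6+9+3+7+6+8 = 183

183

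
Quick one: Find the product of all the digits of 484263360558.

4×8×4×2×6×3×3×6×0×5×5×8 = 0

0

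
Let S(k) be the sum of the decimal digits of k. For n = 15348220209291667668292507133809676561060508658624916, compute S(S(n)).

8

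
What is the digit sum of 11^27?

11^27 = 13109994191499930367061460371
Sum of its 29 digits: 125.

125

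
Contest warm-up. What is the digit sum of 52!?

279

52! = 80658175170943878571660636856403766975289505440883277824000000000000
Sum of its 68 digits: 279.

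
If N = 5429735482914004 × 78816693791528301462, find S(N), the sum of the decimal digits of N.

5429735482914004 × 78816693791528301462 = 427953798925829102847645908333473848
Sum of its 36 digits: 186.

186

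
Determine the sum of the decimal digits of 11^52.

11^52 = 1420429319844313329730664601483335671261683881745483121
Sum of its 55 digits: 223.

223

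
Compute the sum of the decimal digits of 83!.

83! = 39455239697206586511897471180120610571436503407643446275224357528369751562996629334879591940103770870906880000000000000000000
Sum of its 125 digits: 486.

486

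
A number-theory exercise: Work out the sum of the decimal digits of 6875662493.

56

6+8+7+5+6+6+2+4+9+3 = 56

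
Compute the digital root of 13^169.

4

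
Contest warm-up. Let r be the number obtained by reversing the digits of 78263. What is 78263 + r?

114550

Reverse of 78263 is 36287.
78263 + 36287 = 114550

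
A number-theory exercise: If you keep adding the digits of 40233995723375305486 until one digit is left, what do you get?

7

4+0+2+3+3+9+9+5+7+2+3+3+7+5+3+0+5+4+8+6 = 88
8+8 = 16
1+6 = 7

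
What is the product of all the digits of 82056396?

8×2×0×5×6×3×9×6 = 0

0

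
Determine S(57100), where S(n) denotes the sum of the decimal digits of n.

13

5+7+1+0+0 = 13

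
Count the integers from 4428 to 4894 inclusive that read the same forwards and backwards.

The integers in [4428, 4894] that read the same forwards and backwards: 4444, 4554, 4664, 4774, 4884.
5 qualify.

5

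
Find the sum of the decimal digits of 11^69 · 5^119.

745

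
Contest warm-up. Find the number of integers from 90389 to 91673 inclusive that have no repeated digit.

The integers in [90389, 91673] that have no repeated digit: 90412, 90413, 90415, 90416, 90417, 90418, …, 91672, 91673.
453 qualify.

453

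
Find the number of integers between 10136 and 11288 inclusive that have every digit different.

336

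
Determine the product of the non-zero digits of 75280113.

7×5×2×8×1×1×3 = 1680

1680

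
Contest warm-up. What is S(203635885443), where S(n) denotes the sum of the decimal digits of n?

51

2+0+3+6+3+5+8+8+5+4+4+3 = 51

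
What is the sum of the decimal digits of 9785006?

35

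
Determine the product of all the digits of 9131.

9×1×3×1 = 27

27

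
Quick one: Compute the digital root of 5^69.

8

The digital root of n equals n mod 9 (or 9 when 9 | n), so we need 5^69 mod 9.
5^69 ≡ 8 (mod 9), so the digital root is 8.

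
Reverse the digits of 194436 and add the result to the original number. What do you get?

828927

Reverse of 194436 is 634491.
194436 + 634491 = 828927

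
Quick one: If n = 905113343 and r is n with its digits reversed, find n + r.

Reverse of 905113343 is 343311509.
905113343 + 343311509 = 1248424852

1248424852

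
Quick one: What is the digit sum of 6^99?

6^99 = 108886437250011817682781711193009636756190618412159145257178661061582856912896
Sum of its 78 digits: 342.

342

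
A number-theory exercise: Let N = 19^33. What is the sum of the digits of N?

19^33 = 1580770532156861979997149793605296459437459
Sum of its 43 digits: 226.

226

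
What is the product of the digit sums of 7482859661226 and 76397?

2112

S(7482859661226) = 7+4+8+2+8+5+9+6+6+1+2+2+6 = 66.
S(76397) = 7+6+3+9+7 = 32.
66 · 32 = 2112.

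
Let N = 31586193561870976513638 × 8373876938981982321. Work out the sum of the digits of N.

216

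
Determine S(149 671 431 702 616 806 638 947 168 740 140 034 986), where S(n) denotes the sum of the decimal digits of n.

1+4+9+6+7+1+4+3+1+7+0+2+6+1+6+8+0+6+6+3+8+9+4+7+1+6+8+7+4+0+1+4+0+0+3+4+9+8+6 = 170

170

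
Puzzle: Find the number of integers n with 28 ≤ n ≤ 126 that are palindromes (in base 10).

10

The integers in [28, 126] that are palindromes (in base 10): 33, 44, 55, 66, 77, 88, 99, 101, 111, 121.
10 qualify.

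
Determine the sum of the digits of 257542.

2+5+7+5+4+2 = 25

25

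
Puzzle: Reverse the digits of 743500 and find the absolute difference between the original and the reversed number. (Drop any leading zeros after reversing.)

Reverse of 743500 is 5347.
|743500 − 5347| = 738153

738153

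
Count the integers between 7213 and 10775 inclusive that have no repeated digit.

1632

The integers in [7213, 10775] that have no repeated digit: 7213, 7214, 7215, 7216, 7218, 7219, …, 10768, 10769.
1632 qualify.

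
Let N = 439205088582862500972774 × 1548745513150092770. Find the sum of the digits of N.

439205088582862500972774 × 1548745513150092770 = 680216910295397335421039074963193344243980
Sum of its 42 digits: 177.

177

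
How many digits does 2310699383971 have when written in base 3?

26

2310699383971 in base 3 is 22011220022121112220021121, which has 26 digits.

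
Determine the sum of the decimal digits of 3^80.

153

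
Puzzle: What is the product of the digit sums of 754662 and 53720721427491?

S(754662) = 7+5+4+6+6+2 = 30.
S(53720721427491) = 5+3+7+2+0+7+2+1+4+2+7+4+9+1 = 54.
30 · 54 = 1620.

1620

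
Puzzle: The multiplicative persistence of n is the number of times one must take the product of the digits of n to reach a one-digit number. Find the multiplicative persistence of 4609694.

1

4609694 → 0 (1 step)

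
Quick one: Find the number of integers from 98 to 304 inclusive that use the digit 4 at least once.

The integers in [98, 304] that use the digit 4 at least once: 104, 114, 124, 134, 140, 141, …, 294, 304.
39 qualify.

39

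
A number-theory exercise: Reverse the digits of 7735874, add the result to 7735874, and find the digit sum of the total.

Reversal of 7735874 is 4785377; 7735874 + 4785377 = 12521251.
Digit sum of 12521251: 1+2+5+2+1+2+5+1 = 19.

19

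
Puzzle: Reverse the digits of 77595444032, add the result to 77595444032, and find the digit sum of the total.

46

Reversal of 77595444032 is 23044459577; 77595444032 + 23044459577 = 100639903609.
Digit sum of 100639903609: 1+0+0+6+3+9+9+0+3+6+0+9 = 46.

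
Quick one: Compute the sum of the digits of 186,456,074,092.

52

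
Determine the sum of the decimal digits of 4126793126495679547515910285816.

148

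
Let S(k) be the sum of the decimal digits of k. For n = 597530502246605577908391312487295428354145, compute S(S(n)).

First digit sum: 185.
1+8+5 = 14.

14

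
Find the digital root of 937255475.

9+3+7+2+5+5+4+7+5 = 47
4+7 = 11
1+1 = 2

2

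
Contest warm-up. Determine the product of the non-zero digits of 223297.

1512

2×2×3×2×9×7 = 1512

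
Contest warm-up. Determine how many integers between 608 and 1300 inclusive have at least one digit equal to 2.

213

The integers in [608, 1300] that have at least one digit equal to 2: 612, 620, 621, 622, 623, 624, …, 1298, 1299.
213 qualify.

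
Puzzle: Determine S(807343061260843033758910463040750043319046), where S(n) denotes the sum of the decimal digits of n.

8+0+7+3+4+3+0+6+1+2+6+0+8+4+3+0+3+3+7+5+8+9+1+0+4+6+3+0+4+0+7+5+0+0+4+3+3+1+9+0+4+6 = 150

150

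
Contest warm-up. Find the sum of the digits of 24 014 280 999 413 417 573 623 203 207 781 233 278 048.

161

2+4+0+1+4+2+8+0+9+9+9+4+1+3+4+1+7+5+7+3+6+2+3+2+0+3+2+0+7+7+8+1+2+3+3+2+7+8+0+4+8 = 161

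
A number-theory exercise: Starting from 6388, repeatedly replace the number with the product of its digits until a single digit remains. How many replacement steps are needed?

3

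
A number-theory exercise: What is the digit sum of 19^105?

604

19^105 = 185835251625667540428459409118176696577935159390840071632914230815354742746536029054367203570579173941779308170594025487105024327898099
Sum of its 135 digits: 604.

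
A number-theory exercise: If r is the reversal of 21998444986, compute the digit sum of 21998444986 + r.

Reversal of 21998444986 is 68944489912; 21998444986 + 68944489912 = 90942934898.
Digit sum of 90942934898: 9+0+9+4+2+9+3+4+8+9+8 = 65.

65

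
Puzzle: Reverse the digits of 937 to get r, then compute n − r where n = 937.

Reverse of 937 is 739.
937 − 739 = 198

198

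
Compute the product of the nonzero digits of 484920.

2304

4×8×4×9×2 = 2304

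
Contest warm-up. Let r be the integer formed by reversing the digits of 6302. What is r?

2036

Reversing 6302 gives 2036.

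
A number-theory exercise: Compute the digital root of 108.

1+0+8 = 9

9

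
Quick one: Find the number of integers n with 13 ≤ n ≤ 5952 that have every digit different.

3226

The integers in [13, 5952] that have every digit different: 13, 14, 15, 16, 17, 18, …, 5947, 5948.
3226 qualify.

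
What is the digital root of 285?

6

2+8+5 = 15
1+5 = 6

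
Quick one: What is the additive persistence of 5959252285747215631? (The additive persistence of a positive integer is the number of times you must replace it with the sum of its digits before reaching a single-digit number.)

5959252285747215631 → 88 → 16 → 7 (3 steps)

3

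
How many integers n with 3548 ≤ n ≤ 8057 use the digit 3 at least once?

1551

The integers in [3548, 8057] that use the digit 3 at least once: 3548, 3549, 3550, 3551, 3552, 3553, …, 8043, 8053.
1551 qualify.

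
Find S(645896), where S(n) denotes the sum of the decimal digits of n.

38

6+4+5+8+9+6 = 38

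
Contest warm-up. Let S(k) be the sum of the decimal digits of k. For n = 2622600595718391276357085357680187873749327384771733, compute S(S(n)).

First digit sum: 247.
2+4+7 = 13.

13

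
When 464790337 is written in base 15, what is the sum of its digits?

464790337 in base 15 is 2AC109C7.
Digit sum: 2+10+12+1+0+9+12+7 = 53.

53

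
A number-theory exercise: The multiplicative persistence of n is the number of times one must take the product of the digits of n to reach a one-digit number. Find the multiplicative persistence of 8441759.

8441759 → 40320 → 0 (2 steps)

2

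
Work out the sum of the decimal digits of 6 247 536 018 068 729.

74

6+2+4+7+5+3+6+0+1+8+0+6+8+7+2+9 = 74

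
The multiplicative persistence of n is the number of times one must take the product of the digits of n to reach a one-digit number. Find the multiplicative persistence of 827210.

1

827210 → 0 (1 step)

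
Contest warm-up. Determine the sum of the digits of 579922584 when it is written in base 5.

24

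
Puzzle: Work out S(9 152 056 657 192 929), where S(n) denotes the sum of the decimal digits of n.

78

9+1+5+2+0+5+6+6+5+7+1+9+2+9+2+9 = 78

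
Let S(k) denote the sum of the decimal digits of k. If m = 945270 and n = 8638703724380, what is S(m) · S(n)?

S(945270) = 9+4+5+2+7+0 = 27.
S(8638703724380) = 8+6+3+8+7+0+3+7+2+4+3+8+0 = 59.
27 · 59 = 1593.

1593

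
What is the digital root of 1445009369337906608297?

1+4+4+5+0+0+9+3+6+9+3+3+7+9+0+6+6+0+8+2+9+7 = 101
1+0+1 = 2

2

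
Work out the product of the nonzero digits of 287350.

1680

2×8×7×3×5 = 1680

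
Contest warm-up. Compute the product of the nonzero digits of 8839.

8×8×3×9 = 1728

1728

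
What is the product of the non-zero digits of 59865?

5×9×8×6×5 = 10800

10800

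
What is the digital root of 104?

5

1+0+4 = 5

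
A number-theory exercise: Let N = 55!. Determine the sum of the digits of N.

55! = 12696403353658275925965100847566516959580321051449436762275840000000000000
Sum of its 74 digits: 279.

279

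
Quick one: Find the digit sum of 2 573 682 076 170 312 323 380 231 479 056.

2+5+7+3+6+8+2+0+7+6+1+7+0+3+1+2+3+2+3+3+8+0+2+3+1+4+7+9+0+5+6 = 116

116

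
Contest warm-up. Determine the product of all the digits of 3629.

3×6×2×9 = 324

324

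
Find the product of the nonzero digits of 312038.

144

3×1×2×3×8 = 144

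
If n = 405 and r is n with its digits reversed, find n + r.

Reverse of 405 is 504.
405 + 504 = 909

909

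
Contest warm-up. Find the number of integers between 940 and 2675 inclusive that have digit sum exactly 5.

25

The integers in [940, 2675] that have digit sum exactly 5: 1004, 1013, 1022, 1031, 1040, 1103, …, 2210, 2300.
25 qualify.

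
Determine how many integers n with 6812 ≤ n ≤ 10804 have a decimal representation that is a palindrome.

The integers in [6812, 10804] that have a decimal representation that is a palindrome: 6886, 6996, 7007, 7117, 7227, 7337, …, 10701, 10801.
41 qualify.

41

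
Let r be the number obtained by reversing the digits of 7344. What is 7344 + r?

11781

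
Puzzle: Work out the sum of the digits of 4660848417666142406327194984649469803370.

189

4+6+6+0+8+4+8+4+1+7+6+6+6+1+4+2+4+0+6+3+2+7+1+9+4+9+8+4+6+4+9+4+6+9+8+0+3+3+7+0 = 189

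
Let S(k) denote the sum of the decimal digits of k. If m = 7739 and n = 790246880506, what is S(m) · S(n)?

S(7739) = 7+7+3+9 = 26.
S(790246880506) = 7+9+0+2+4+6+8+8+0+5+0+6 = 55.
26 · 55 = 1430.

1430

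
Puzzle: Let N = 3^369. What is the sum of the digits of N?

846

3^369 = 114220219797390847899906202998097281809766047839867909377926728683532170004744748760786908415054958712233968343623880641606846470896870766022746624908343018751468146732900873283
Sum of its 177 digits: 846.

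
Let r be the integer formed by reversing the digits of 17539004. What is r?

40093571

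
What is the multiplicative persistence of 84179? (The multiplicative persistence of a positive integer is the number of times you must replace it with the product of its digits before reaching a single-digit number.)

84179 → 2016 → 0 (2 steps)

2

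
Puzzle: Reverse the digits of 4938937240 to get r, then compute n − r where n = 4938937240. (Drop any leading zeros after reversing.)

Reverse of 4938937240 is 427398394.
4938937240 − 427398394 = 4511538846

4511538846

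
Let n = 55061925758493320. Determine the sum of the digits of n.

74

5+5+0+6+1+9+2+5+7+5+8+4+9+3+3+2+0 = 74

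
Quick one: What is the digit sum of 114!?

648

114! = 2543559733472187557120132004189335234812341496026552301496526393412538629248600474981599398141467853800514886431180030568224218435400019580180261753940817530060800000000000000000000000000
Sum of its 187 digits: 648.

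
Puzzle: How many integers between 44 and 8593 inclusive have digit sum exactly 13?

The integers in [44, 8593] that have digit sum exactly 13: 49, 58, 67, 76, 85, 94, …, 8410, 8500.
465 qualify.

465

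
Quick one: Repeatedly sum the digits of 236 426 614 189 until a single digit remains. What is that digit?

7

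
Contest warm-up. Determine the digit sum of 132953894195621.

1+3+2+9+5+3+8+9+4+1+9+5+6+2+1 = 68

68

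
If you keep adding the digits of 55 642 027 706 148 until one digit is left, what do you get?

3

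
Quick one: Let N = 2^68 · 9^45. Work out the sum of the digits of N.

2^68 · 9^45 = 2576040163602798108649061609244143688374523098137593098318905344
Sum of its 64 digits: 279.

279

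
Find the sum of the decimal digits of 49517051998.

4+9+5+1+7+0+5+1+9+9+8 = 58

58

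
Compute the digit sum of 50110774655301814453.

70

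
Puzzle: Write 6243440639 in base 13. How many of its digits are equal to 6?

2

6243440639 in base 13 is 786652997.
The digit 6 appears 2 times.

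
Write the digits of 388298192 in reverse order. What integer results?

291892883

Reversing 388298192 gives 291892883.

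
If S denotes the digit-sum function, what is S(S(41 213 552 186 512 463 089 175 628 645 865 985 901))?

First digit sum: 171.
1+7+1 = 9.

9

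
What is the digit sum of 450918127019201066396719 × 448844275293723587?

185

450918127019201066396719 × 448844275293723587 = 202392019938736503437463557029994469711053
Sum of its 42 digits: 185.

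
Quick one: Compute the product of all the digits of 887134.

5376

8×8×7×1×3×4 = 5376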